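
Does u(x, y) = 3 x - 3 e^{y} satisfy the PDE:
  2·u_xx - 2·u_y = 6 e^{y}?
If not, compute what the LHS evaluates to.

Answer: Yes

Derivation:
Evaluate each term of the left-hand side for u = 3 x - 3 e^{y}.
Derivatives:
  u_xx = 0
  u_y = - 3 e^{y}
Terms:
  2·u_xx = 0
  -2·u_y = 6 e^{y}
Sum: LHS = 6 e^{y}
This is exactly the given right-hand side, so u is a solution.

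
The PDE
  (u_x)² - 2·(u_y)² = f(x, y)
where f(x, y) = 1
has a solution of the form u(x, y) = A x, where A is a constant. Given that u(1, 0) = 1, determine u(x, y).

Substitute the ansatz u = A x into the left-hand side.
Derivatives of the ansatz:
  u_x = A
  u_y = 0
Term by term:
  (u_x)² = A^{2}
  -2·(u_y)² = 0
So the left-hand side equals
  A^{2}
This must equal f(x, y) = 1 identically.
Matching coefficients of the independent functions:
  [constant term]:  A^{2} = 1
These equations allow (A) = (-1) or (1).
Impose the point condition(s):
  u(1, 0) = 1  ⟹  A = 1
Only A = 1 satisfies everything.
Hence u(x, y) = x.

Answer: u(x, y) = x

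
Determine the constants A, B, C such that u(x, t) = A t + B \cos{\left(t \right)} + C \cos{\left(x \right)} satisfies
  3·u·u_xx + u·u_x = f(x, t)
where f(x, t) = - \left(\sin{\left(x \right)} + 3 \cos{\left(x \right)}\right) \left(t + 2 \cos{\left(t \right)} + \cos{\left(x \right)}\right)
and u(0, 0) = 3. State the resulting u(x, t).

Substitute the ansatz u = A t + B \cos{\left(t \right)} + C \cos{\left(x \right)} into the left-hand side.
Derivatives of the ansatz:
  u_xx = - C \cos{\left(x \right)}
  u_x = - C \sin{\left(x \right)}
Term by term:
  3·u·u_xx = - 3 A C t \cos{\left(x \right)} - 3 B C \cos{\left(t \right)} \cos{\left(x \right)} - 3 C^{2} \cos^{2}{\left(x \right)}
  u·u_x = - A C t \sin{\left(x \right)} - B C \sin{\left(x \right)} \cos{\left(t \right)} - C^{2} \sin{\left(x \right)} \cos{\left(x \right)}
So the left-hand side equals
  - A C t \sin{\left(x \right)} - 3 A C t \cos{\left(x \right)} - B C \sin{\left(x \right)} \cos{\left(t \right)} - 3 B C \cos{\left(t \right)} \cos{\left(x \right)} - C^{2} \sin{\left(x \right)} \cos{\left(x \right)} - 3 C^{2} \cos^{2}{\left(x \right)}
This must equal f(x, t) identically; expanded, f = - t \sin{\left(x \right)} - 3 t \cos{\left(x \right)} - 2 \sin{\left(x \right)} \cos{\left(t \right)} - \sin{\left(x \right)} \cos{\left(x \right)} - 6 \cos{\left(t \right)} \cos{\left(x \right)} - 3 \cos^{2}{\left(x \right)}.
Matching coefficients of the independent functions:
  [t \sin{\left(x \right)}]:  - A C = -1
  [t \cos{\left(x \right)}]:  - 3 A C = -3
  [\sin{\left(x \right)} \cos{\left(t \right)}]:  - B C = -2
  [\sin{\left(x \right)} \cos{\left(x \right)}]:  - C^{2} = -1
  [\cos{\left(t \right)} \cos{\left(x \right)}]:  - 3 B C = -6
  [\cos^{2}{\left(x \right)}]:  - 3 C^{2} = -3
These equations allow (A, B, C) = (-1, -2, -1) or (1, 2, 1).
Impose the point condition(s):
  u(0, 0) = 3  ⟹  B + C = 3
Only A = 1, B = 2, C = 1 satisfies everything.
Hence u(x, t) = t + 2 \cos{\left(t \right)} + \cos{\left(x \right)}.

Answer: u(x, t) = t + 2 \cos{\left(t \right)} + \cos{\left(x \right)}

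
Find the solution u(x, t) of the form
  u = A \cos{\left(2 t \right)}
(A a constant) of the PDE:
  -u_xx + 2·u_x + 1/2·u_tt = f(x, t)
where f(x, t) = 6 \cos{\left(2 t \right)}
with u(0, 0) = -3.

Answer: u(x, t) = - 3 \cos{\left(2 t \right)}

Derivation:
Substitute the ansatz u = A \cos{\left(2 t \right)} into the left-hand side.
Derivatives of the ansatz:
  u_xx = 0
  u_x = 0
  u_tt = - 4 A \cos{\left(2 t \right)}
Term by term:
  -u_xx = 0
  2·u_x = 0
  1/2·u_tt = - 2 A \cos{\left(2 t \right)}
So the left-hand side equals
  - 2 A \cos{\left(2 t \right)}
This must equal f(x, t) = 6 \cos{\left(2 t \right)} identically.
Matching coefficients of the independent functions:
  [\cos{\left(2 t \right)}]:  - 2 A = 6
Solving: A = -3.
Check against the point condition:
  u(0, 0) = -3  ⟹  A = -3  ✓
Hence u(x, t) = - 3 \cos{\left(2 t \right)}.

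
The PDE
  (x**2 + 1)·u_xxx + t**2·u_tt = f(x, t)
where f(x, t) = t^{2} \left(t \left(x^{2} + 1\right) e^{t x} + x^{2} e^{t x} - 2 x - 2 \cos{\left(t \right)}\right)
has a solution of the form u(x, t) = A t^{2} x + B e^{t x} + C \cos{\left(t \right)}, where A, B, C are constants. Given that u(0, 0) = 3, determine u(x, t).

Substitute the ansatz u = A t^{2} x + B e^{t x} + C \cos{\left(t \right)} into the left-hand side.
Derivatives of the ansatz:
  u_xxx = B t^{3} e^{t x}
  u_tt = 2 A x + B x^{2} e^{t x} - C \cos{\left(t \right)}
Term by term:
  (x**2 + 1)·u_xxx = B t^{3} x^{2} e^{t x} + B t^{3} e^{t x}
  t**2·u_tt = 2 A t^{2} x + B t^{2} x^{2} e^{t x} - C t^{2} \cos{\left(t \right)}
So the left-hand side equals
  2 A t^{2} x + B t^{3} x^{2} e^{t x} + B t^{3} e^{t x} + B t^{2} x^{2} e^{t x} - C t^{2} \cos{\left(t \right)}
This must equal f(x, t) identically; expanded, f = t^{3} x^{2} e^{t x} + t^{3} e^{t x} + t^{2} x^{2} e^{t x} - 2 t^{2} x - 2 t^{2} \cos{\left(t \right)}.
Matching coefficients of the independent functions:
  [t^{2} x]:  2 A = -2
  [t^{2} \cos{\left(t \right)}]:  - C = -2
  [t^{3} e^{t x}, t^{2} x^{2} e^{t x}, t^{3} x^{2} e^{t x}]:  B = 1
Solving: A = -1, B = 1, C = 2.
Check against the point condition:
  u(0, 0) = 3  ⟹  B + C = 3  ✓
Hence u(x, t) = - t^{2} x + e^{t x} + 2 \cos{\left(t \right)}.

Answer: u(x, t) = - t^{2} x + e^{t x} + 2 \cos{\left(t \right)}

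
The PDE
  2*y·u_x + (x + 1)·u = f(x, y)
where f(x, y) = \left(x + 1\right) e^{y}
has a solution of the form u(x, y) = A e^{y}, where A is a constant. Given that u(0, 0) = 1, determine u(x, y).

Substitute the ansatz u = A e^{y} into the left-hand side.
Derivatives of the ansatz:
  u_x = 0
Term by term:
  2*y·u_x = 0
  (x + 1)·u = A x e^{y} + A e^{y}
So the left-hand side equals
  A x e^{y} + A e^{y}
This must equal f(x, y) identically; expanded, f = x e^{y} + e^{y}.
Matching coefficients of the independent functions:
  [x e^{y}, e^{y}]:  A = 1
Solving: A = 1.
Check against the point condition:
  u(0, 0) = 1  ⟹  A = 1  ✓
Hence u(x, y) = e^{y}.

Answer: u(x, y) = e^{y}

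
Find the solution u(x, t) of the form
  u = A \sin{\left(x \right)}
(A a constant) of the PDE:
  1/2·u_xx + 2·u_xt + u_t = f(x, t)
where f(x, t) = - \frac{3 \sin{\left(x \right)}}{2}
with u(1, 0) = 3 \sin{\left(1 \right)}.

Substitute the ansatz u = A \sin{\left(x \right)} into the left-hand side.
Derivatives of the ansatz:
  u_xx = - A \sin{\left(x \right)}
  u_xt = 0
  u_t = 0
Term by term:
  1/2·u_xx = - \frac{A \sin{\left(x \right)}}{2}
  2·u_xt = 0
  u_t = 0
So the left-hand side equals
  - \frac{A \sin{\left(x \right)}}{2}
This must equal f(x, t) = - \frac{3 \sin{\left(x \right)}}{2} identically.
Matching coefficients of the independent functions:
  [\sin{\left(x \right)}]:  - \frac{A}{2} = - \frac{3}{2}
Solving: A = 3.
Check against the point condition:
  u(1, 0) = 3 \sin{\left(1 \right)}  ⟹  A \sin{\left(1 \right)} = 3 \sin{\left(1 \right)}  ✓
Hence u(x, t) = 3 \sin{\left(x \right)}.

Answer: u(x, t) = 3 \sin{\left(x \right)}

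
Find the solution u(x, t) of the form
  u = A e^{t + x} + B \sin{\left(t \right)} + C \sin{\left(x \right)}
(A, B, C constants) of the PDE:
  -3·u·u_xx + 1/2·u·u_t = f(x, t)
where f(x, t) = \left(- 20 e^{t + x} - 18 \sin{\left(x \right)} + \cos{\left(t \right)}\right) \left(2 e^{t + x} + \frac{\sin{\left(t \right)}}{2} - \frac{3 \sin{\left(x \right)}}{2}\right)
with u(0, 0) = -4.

Substitute the ansatz u = A e^{t + x} + B \sin{\left(t \right)} + C \sin{\left(x \right)} into the left-hand side.
Derivatives of the ansatz:
  u_xx = A e^{t} e^{x} - C \sin{\left(x \right)}
  u_t = A e^{t} e^{x} + B \cos{\left(t \right)}
Term by term:
  -3·u·u_xx = - 3 A^{2} e^{2 t} e^{2 x} - 3 A B e^{t} e^{x} \sin{\left(t \right)} + 3 B C \sin{\left(t \right)} \sin{\left(x \right)} + 3 C^{2} \sin^{2}{\left(x \right)}
  1/2·u·u_t = \frac{A^{2} e^{2 t} e^{2 x}}{2} + \frac{A B e^{t} e^{x} \sin{\left(t \right)}}{2} + \frac{A B e^{t} e^{x} \cos{\left(t \right)}}{2} + \frac{A C e^{t} e^{x} \sin{\left(x \right)}}{2} + \frac{B^{2} \sin{\left(t \right)} \cos{\left(t \right)}}{2} + \frac{B C \sin{\left(x \right)} \cos{\left(t \right)}}{2}
So the left-hand side equals
  - \frac{5 A^{2} e^{2 t} e^{2 x}}{2} - \frac{5 A B e^{t} e^{x} \sin{\left(t \right)}}{2} + \frac{A B e^{t} e^{x} \cos{\left(t \right)}}{2} + \frac{A C e^{t} e^{x} \sin{\left(x \right)}}{2} + \frac{B^{2} \sin{\left(t \right)} \cos{\left(t \right)}}{2} + 3 B C \sin{\left(t \right)} \sin{\left(x \right)} + \frac{B C \sin{\left(x \right)} \cos{\left(t \right)}}{2} + 3 C^{2} \sin^{2}{\left(x \right)}
This must equal f(x, t) identically; expanded, f = - 40 e^{2 t} e^{2 x} - 10 e^{t} e^{x} \sin{\left(t \right)} - 6 e^{t} e^{x} \sin{\left(x \right)} + 2 e^{t} e^{x} \cos{\left(t \right)} - 9 \sin{\left(t \right)} \sin{\left(x \right)} + \frac{\sin{\left(t \right)} \cos{\left(t \right)}}{2} + 27 \sin^{2}{\left(x \right)} - \frac{3 \sin{\left(x \right)} \cos{\left(t \right)}}{2}.
Matching coefficients of the independent functions:
  [e^{2 t} e^{2 x}]:  - \frac{5 A^{2}}{2} = -40
  [\sin{\left(t \right)} \sin{\left(x \right)}]:  3 B C = -9
  [\sin{\left(t \right)} \cos{\left(t \right)}]:  \frac{B^{2}}{2} = \frac{1}{2}
  [\sin{\left(x \right)} \cos{\left(t \right)}]:  \frac{B C}{2} = - \frac{3}{2}
  [e^{t} e^{x} \sin{\left(t \right)}]:  - \frac{5 A B}{2} = -10
  [e^{t} e^{x} \sin{\left(x \right)}]:  \frac{A C}{2} = -6
  [e^{t} e^{x} \cos{\left(t \right)}]:  \frac{A B}{2} = 2
  [\sin^{2}{\left(x \right)}]:  3 C^{2} = 27
These equations allow (A, B, C) = (-4, -1, 3) or (4, 1, -3).
Impose the point condition(s):
  u(0, 0) = -4  ⟹  A = -4
Only A = -4, B = -1, C = 3 satisfies everything.
Hence u(x, t) = - 4 e^{t + x} - \sin{\left(t \right)} + 3 \sin{\left(x \right)}.

Answer: u(x, t) = - 4 e^{t + x} - \sin{\left(t \right)} + 3 \sin{\left(x \right)}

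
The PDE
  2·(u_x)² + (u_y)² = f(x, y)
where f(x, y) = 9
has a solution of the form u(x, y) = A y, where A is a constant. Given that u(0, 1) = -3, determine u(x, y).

Answer: u(x, y) = - 3 y

Derivation:
Substitute the ansatz u = A y into the left-hand side.
Derivatives of the ansatz:
  u_x = 0
  u_y = A
Term by term:
  2·(u_x)² = 0
  (u_y)² = A^{2}
So the left-hand side equals
  A^{2}
This must equal f(x, y) = 9 identically.
Matching coefficients of the independent functions:
  [constant term]:  A^{2} = 9
These equations allow (A) = (-3) or (3).
Impose the point condition(s):
  u(0, 1) = -3  ⟹  A = -3
Only A = -3 satisfies everything.
Hence u(x, y) = - 3 y.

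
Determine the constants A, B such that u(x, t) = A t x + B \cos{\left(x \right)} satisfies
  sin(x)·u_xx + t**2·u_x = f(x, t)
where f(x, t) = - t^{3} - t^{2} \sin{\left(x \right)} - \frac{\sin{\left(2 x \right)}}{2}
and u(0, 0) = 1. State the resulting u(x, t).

Answer: u(x, t) = - t x + \cos{\left(x \right)}

Derivation:
Substitute the ansatz u = A t x + B \cos{\left(x \right)} into the left-hand side.
Derivatives of the ansatz:
  u_xx = - B \cos{\left(x \right)}
  u_x = A t - B \sin{\left(x \right)}
Term by term:
  sin(x)·u_xx = - B \sin{\left(x \right)} \cos{\left(x \right)}
  t**2·u_x = A t^{3} - B t^{2} \sin{\left(x \right)}
So the left-hand side equals
  A t^{3} - B t^{2} \sin{\left(x \right)} - B \sin{\left(x \right)} \cos{\left(x \right)}
This must equal f(x, t) identically; expanded, f = - t^{3} - t^{2} \sin{\left(x \right)} - \sin{\left(x \right)} \cos{\left(x \right)}.
Matching coefficients of the independent functions:
  [t^{3}]:  A = -1
  [t^{2} \sin{\left(x \right)}, \sin{\left(x \right)} \cos{\left(x \right)}]:  - B = -1
Solving: A = -1, B = 1.
Check against the point condition:
  u(0, 0) = 1  ⟹  B = 1  ✓
Hence u(x, t) = - t x + \cos{\left(x \right)}.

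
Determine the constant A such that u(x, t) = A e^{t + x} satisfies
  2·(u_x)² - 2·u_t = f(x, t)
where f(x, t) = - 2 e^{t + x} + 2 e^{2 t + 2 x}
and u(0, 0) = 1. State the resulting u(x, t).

Substitute the ansatz u = A e^{t + x} into the left-hand side.
Derivatives of the ansatz:
  u_x = A e^{t} e^{x}
  u_t = A e^{t} e^{x}
Term by term:
  2·(u_x)² = 2 A^{2} e^{2 t} e^{2 x}
  -2·u_t = - 2 A e^{t} e^{x}
So the left-hand side equals
  2 A^{2} e^{2 t} e^{2 x} - 2 A e^{t} e^{x}
This must equal f(x, t) identically; expanded, f = 2 e^{2 t} e^{2 x} - 2 e^{t} e^{x}.
Matching coefficients of the independent functions:
  [e^{t} e^{x}]:  - 2 A = -2
  [e^{2 t} e^{2 x}]:  2 A^{2} = 2
Solving: A = 1.
Check against the point condition:
  u(0, 0) = 1  ⟹  A = 1  ✓
Hence u(x, t) = e^{t + x}.

Answer: u(x, t) = e^{t + x}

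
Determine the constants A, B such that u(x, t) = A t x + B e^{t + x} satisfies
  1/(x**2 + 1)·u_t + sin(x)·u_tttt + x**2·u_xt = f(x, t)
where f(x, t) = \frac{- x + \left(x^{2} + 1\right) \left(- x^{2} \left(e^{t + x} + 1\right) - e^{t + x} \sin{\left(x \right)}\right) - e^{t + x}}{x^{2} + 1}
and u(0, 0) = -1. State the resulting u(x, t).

Answer: u(x, t) = - t x - e^{t + x}

Derivation:
Substitute the ansatz u = A t x + B e^{t + x} into the left-hand side.
Derivatives of the ansatz:
  u_t = A x + B e^{t} e^{x}
  u_tttt = B e^{t} e^{x}
  u_xt = A + B e^{t} e^{x}
Term by term:
  1/(x**2 + 1)·u_t = \frac{A x}{x^{2} + 1} + \frac{B e^{t} e^{x}}{x^{2} + 1}
  sin(x)·u_tttt = B e^{t} e^{x} \sin{\left(x \right)}
  x**2·u_xt = A x^{2} + B x^{2} e^{t} e^{x}
So the left-hand side equals
  A x^{2} + \frac{A x}{x^{2} + 1} + B x^{2} e^{t} e^{x} + B e^{t} e^{x} \sin{\left(x \right)} + \frac{B e^{t} e^{x}}{x^{2} + 1}
This must equal f(x, t) identically; expanded, f = - x^{2} e^{t} e^{x} - x^{2} - \frac{x}{x^{2} + 1} - e^{t} e^{x} \sin{\left(x \right)} - \frac{e^{t} e^{x}}{x^{2} + 1}.
Matching coefficients of the independent functions:
  [x^{2}, \frac{x}{x^{2} + 1}]:  A = -1
  [x^{2} e^{t} e^{x}, \frac{e^{t} e^{x}}{x^{2} + 1}, e^{t} e^{x} \sin{\left(x \right)}]:  B = -1
Solving: A = -1, B = -1.
Check against the point condition:
  u(0, 0) = -1  ⟹  B = -1  ✓
Hence u(x, t) = - t x - e^{t + x}.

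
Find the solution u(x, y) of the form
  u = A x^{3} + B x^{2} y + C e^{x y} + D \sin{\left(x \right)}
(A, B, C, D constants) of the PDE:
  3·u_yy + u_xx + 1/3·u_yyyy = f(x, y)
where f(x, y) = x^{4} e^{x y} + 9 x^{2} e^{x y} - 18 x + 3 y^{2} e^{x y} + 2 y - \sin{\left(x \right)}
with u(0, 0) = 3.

Answer: u(x, y) = - 3 x^{3} + x^{2} y + 3 e^{x y} + \sin{\left(x \right)}

Derivation:
Substitute the ansatz u = A x^{3} + B x^{2} y + C e^{x y} + D \sin{\left(x \right)} into the left-hand side.
Derivatives of the ansatz:
  u_yy = C x^{2} e^{x y}
  u_xx = 6 A x + 2 B y + C y^{2} e^{x y} - D \sin{\left(x \right)}
  u_yyyy = C x^{4} e^{x y}
Term by term:
  3·u_yy = 3 C x^{2} e^{x y}
  u_xx = 6 A x + 2 B y + C y^{2} e^{x y} - D \sin{\left(x \right)}
  1/3·u_yyyy = \frac{C x^{4} e^{x y}}{3}
So the left-hand side equals
  6 A x + 2 B y + \frac{C x^{4} e^{x y}}{3} + 3 C x^{2} e^{x y} + C y^{2} e^{x y} - D \sin{\left(x \right)}
This must equal f(x, y) = x^{4} e^{x y} + 9 x^{2} e^{x y} - 18 x + 3 y^{2} e^{x y} + 2 y - \sin{\left(x \right)} identically.
Matching coefficients of the independent functions:
  [x]:  6 A = -18
  [y]:  2 B = 2
  [x^{2} e^{x y}]:  3 C = 9
  [x^{4} e^{x y}]:  \frac{C}{3} = 1
  [y^{2} e^{x y}]:  C = 3
  [\sin{\left(x \right)}]:  - D = -1
Solving: A = -3, B = 1, C = 3, D = 1.
Check against the point condition:
  u(0, 0) = 3  ⟹  C = 3  ✓
Hence u(x, y) = - 3 x^{3} + x^{2} y + 3 e^{x y} + \sin{\left(x \right)}.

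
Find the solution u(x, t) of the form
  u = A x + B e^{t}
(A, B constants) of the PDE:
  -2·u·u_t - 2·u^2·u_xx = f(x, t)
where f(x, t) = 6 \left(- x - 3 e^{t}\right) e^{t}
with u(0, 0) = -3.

Answer: u(x, t) = - x - 3 e^{t}

Derivation:
Substitute the ansatz u = A x + B e^{t} into the left-hand side.
Derivatives of the ansatz:
  u_t = B e^{t}
  u_xx = 0
Term by term:
  -2·u·u_t = - 2 A B x e^{t} - 2 B^{2} e^{2 t}
  -2·u^2·u_xx = 0
So the left-hand side equals
  - 2 A B x e^{t} - 2 B^{2} e^{2 t}
This must equal f(x, t) identically; expanded, f = - 6 x e^{t} - 18 e^{2 t}.
Matching coefficients of the independent functions:
  [x e^{t}]:  - 2 A B = -6
  [e^{2 t}]:  - 2 B^{2} = -18
These equations allow (A, B) = (-1, -3) or (1, 3).
Impose the point condition(s):
  u(0, 0) = -3  ⟹  B = -3
Only A = -1, B = -3 satisfies everything.
Hence u(x, t) = - x - 3 e^{t}.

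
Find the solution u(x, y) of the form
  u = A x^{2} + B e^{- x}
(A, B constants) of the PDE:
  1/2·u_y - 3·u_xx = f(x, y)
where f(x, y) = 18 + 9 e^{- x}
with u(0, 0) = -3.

Answer: u(x, y) = - 3 x^{2} - 3 e^{- x}

Derivation:
Substitute the ansatz u = A x^{2} + B e^{- x} into the left-hand side.
Derivatives of the ansatz:
  u_y = 0
  u_xx = 2 A + B e^{- x}
Term by term:
  1/2·u_y = 0
  -3·u_xx = - 6 A - 3 B e^{- x}
So the left-hand side equals
  - 6 A - 3 B e^{- x}
This must equal f(x, y) = 18 + 9 e^{- x} identically.
Matching coefficients of the independent functions:
  [constant term]:  - 6 A = 18
  [e^{- x}]:  - 3 B = 9
Solving: A = -3, B = -3.
Check against the point condition:
  u(0, 0) = -3  ⟹  B = -3  ✓
Hence u(x, y) = - 3 x^{2} - 3 e^{- x}.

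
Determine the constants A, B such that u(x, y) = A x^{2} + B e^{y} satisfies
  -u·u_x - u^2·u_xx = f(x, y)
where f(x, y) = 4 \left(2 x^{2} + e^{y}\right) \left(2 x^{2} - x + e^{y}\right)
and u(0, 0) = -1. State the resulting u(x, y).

Substitute the ansatz u = A x^{2} + B e^{y} into the left-hand side.
Derivatives of the ansatz:
  u_x = 2 A x
  u_xx = 2 A
Term by term:
  -u·u_x = - 2 A^{2} x^{3} - 2 A B x e^{y}
  -u^2·u_xx = - 2 A^{3} x^{4} - 4 A^{2} B x^{2} e^{y} - 2 A B^{2} e^{2 y}
So the left-hand side equals
  - 2 A^{3} x^{4} - 4 A^{2} B x^{2} e^{y} - 2 A^{2} x^{3} - 2 A B^{2} e^{2 y} - 2 A B x e^{y}
This must equal f(x, y) identically; expanded, f = 16 x^{4} - 8 x^{3} + 16 x^{2} e^{y} - 4 x e^{y} + 4 e^{2 y}.
Matching coefficients of the independent functions:
  [x^{3}]:  - 2 A^{2} = -8
  [x^{4}]:  - 2 A^{3} = 16
  [x e^{y}]:  - 2 A B = -4
  [x^{2} e^{y}]:  - 4 A^{2} B = 16
  [e^{2 y}]:  - 2 A B^{2} = 4
Solving: A = -2, B = -1.
Check against the point condition:
  u(0, 0) = -1  ⟹  B = -1  ✓
Hence u(x, y) = - 2 x^{2} - e^{y}.

Answer: u(x, y) = - 2 x^{2} - e^{y}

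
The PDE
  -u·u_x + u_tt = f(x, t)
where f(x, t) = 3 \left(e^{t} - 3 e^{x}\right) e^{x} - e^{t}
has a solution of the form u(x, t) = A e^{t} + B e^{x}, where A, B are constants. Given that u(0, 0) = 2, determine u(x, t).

Substitute the ansatz u = A e^{t} + B e^{x} into the left-hand side.
Derivatives of the ansatz:
  u_x = B e^{x}
  u_tt = A e^{t}
Term by term:
  -u·u_x = - A B e^{t} e^{x} - B^{2} e^{2 x}
  u_tt = A e^{t}
So the left-hand side equals
  - A B e^{t} e^{x} + A e^{t} - B^{2} e^{2 x}
This must equal f(x, t) = 3 \left(e^{t} - 3 e^{x}\right) e^{x} - e^{t} identically.
Matching coefficients of the independent functions:
  [e^{t} e^{x}]:  - A B = 3
  [e^{t}]:  A = -1
  [e^{2 x}]:  - B^{2} = -9
Solving: A = -1, B = 3.
Check against the point condition:
  u(0, 0) = 2  ⟹  A + B = 2  ✓
Hence u(x, t) = - e^{t} + 3 e^{x}.

Answer: u(x, t) = - e^{t} + 3 e^{x}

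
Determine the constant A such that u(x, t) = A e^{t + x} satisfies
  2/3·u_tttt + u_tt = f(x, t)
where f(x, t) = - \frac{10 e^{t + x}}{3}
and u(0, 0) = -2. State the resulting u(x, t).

Substitute the ansatz u = A e^{t + x} into the left-hand side.
Derivatives of the ansatz:
  u_tttt = A e^{t} e^{x}
  u_tt = A e^{t} e^{x}
Term by term:
  2/3·u_tttt = \frac{2 A e^{t} e^{x}}{3}
  u_tt = A e^{t} e^{x}
So the left-hand side equals
  \frac{5 A e^{t} e^{x}}{3}
This must equal f(x, t) identically; expanded, f = - \frac{10 e^{t} e^{x}}{3}.
Matching coefficients of the independent functions:
  [e^{t} e^{x}]:  \frac{5 A}{3} = - \frac{10}{3}
Solving: A = -2.
Check against the point condition:
  u(0, 0) = -2  ⟹  A = -2  ✓
Hence u(x, t) = - 2 e^{t + x}.

Answer: u(x, t) = - 2 e^{t + x}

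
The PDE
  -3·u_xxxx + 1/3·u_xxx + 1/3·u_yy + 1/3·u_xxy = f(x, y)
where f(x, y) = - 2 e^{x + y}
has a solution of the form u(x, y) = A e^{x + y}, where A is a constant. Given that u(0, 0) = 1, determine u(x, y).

Substitute the ansatz u = A e^{x + y} into the left-hand side.
Derivatives of the ansatz:
  u_xxxx = A e^{x} e^{y}
  u_xxx = A e^{x} e^{y}
  u_yy = A e^{x} e^{y}
  u_xxy = A e^{x} e^{y}
Term by term:
  -3·u_xxxx = - 3 A e^{x} e^{y}
  1/3·u_xxx = \frac{A e^{x} e^{y}}{3}
  1/3·u_yy = \frac{A e^{x} e^{y}}{3}
  1/3·u_xxy = \frac{A e^{x} e^{y}}{3}
So the left-hand side equals
  - 2 A e^{x} e^{y}
This must equal f(x, y) identically; expanded, f = - 2 e^{x} e^{y}.
Matching coefficients of the independent functions:
  [e^{x} e^{y}]:  - 2 A = -2
Solving: A = 1.
Check against the point condition:
  u(0, 0) = 1  ⟹  A = 1  ✓
Hence u(x, y) = e^{x + y}.

Answer: u(x, y) = e^{x + y}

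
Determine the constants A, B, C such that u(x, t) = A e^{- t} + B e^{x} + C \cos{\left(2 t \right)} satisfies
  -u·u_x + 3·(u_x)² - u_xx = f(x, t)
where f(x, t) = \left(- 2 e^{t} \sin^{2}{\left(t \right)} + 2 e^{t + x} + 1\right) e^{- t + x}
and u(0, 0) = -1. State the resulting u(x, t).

Answer: u(x, t) = e^{x} - \cos{\left(2 t \right)} - e^{- t}

Derivation:
Substitute the ansatz u = A e^{- t} + B e^{x} + C \cos{\left(2 t \right)} into the left-hand side.
Derivatives of the ansatz:
  u_x = B e^{x}
  u_xx = B e^{x}
Term by term:
  -u·u_x = - A B e^{- t} e^{x} - B^{2} e^{2 x} - B C e^{x} \cos{\left(2 t \right)}
  3·(u_x)² = 3 B^{2} e^{2 x}
  -u_xx = - B e^{x}
So the left-hand side equals
  - A B e^{- t} e^{x} + 2 B^{2} e^{2 x} - B C e^{x} \cos{\left(2 t \right)} - B e^{x}
This must equal f(x, t) identically; expanded, f = 2 e^{2 x} + e^{x} \cos{\left(2 t \right)} - e^{x} + e^{- t} e^{x}.
Matching coefficients of the independent functions:
  [e^{- t} e^{x}]:  - A B = 1
  [e^{x} \cos{\left(2 t \right)}]:  - B C = 1
  [e^{x}]:  - B = -1
  [e^{2 x}]:  2 B^{2} = 2
Solving: A = -1, B = 1, C = -1.
Check against the point condition:
  u(0, 0) = -1  ⟹  A + B + C = -1  ✓
Hence u(x, t) = e^{x} - \cos{\left(2 t \right)} - e^{- t}.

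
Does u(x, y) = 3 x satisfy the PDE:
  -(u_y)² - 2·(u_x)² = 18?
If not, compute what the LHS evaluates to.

Evaluate each term of the left-hand side for u = 3 x.
Derivatives:
  u_y = 0
  u_x = 3
Terms:
  -(u_y)² = 0
  -2·(u_x)² = -18
Sum: LHS = -18
Given right-hand side: 18. Difference LHS − RHS = -36 ≠ 0, so u is not a solution.

Answer: No, the LHS evaluates to -18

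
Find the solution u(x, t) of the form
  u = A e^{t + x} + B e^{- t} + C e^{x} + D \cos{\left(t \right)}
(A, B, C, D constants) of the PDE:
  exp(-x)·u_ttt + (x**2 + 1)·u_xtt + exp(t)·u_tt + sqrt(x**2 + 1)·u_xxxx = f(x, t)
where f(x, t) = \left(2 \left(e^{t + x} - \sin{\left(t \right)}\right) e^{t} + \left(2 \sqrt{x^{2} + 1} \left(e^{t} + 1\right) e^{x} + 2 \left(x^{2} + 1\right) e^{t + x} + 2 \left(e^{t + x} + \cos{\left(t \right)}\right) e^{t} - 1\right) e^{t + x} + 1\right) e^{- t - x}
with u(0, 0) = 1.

Answer: u(x, t) = 2 e^{x} + 2 e^{t + x} - 2 \cos{\left(t \right)} - e^{- t}

Derivation:
Substitute the ansatz u = A e^{t + x} + B e^{- t} + C e^{x} + D \cos{\left(t \right)} into the left-hand side.
Derivatives of the ansatz:
  u_ttt = A e^{t} e^{x} - B e^{- t} + D \sin{\left(t \right)}
  u_xtt = A e^{t} e^{x}
  u_tt = A e^{t} e^{x} + B e^{- t} - D \cos{\left(t \right)}
  u_xxxx = A e^{t} e^{x} + C e^{x}
Term by term:
  exp(-x)·u_ttt = A e^{t} - B e^{- t} e^{- x} + D e^{- x} \sin{\left(t \right)}
  (x**2 + 1)·u_xtt = A x^{2} e^{t} e^{x} + A e^{t} e^{x}
  exp(t)·u_tt = A e^{2 t} e^{x} + B - D e^{t} \cos{\left(t \right)}
  sqrt(x**2 + 1)·u_xxxx = A \sqrt{x^{2} + 1} e^{t} e^{x} + C \sqrt{x^{2} + 1} e^{x}
So the left-hand side equals
  A x^{2} e^{t} e^{x} + A \sqrt{x^{2} + 1} e^{t} e^{x} + A e^{2 t} e^{x} + A e^{t} e^{x} + A e^{t} + B - B e^{- t} e^{- x} + C \sqrt{x^{2} + 1} e^{x} - D e^{t} \cos{\left(t \right)} + D e^{- x} \sin{\left(t \right)}
This must equal f(x, t) identically; expanded, f = 2 x^{2} e^{t} e^{x} + 2 \sqrt{x^{2} + 1} e^{t} e^{x} + 2 \sqrt{x^{2} + 1} e^{x} + 2 e^{2 t} e^{x} + 2 e^{t} e^{x} + 2 e^{t} \cos{\left(t \right)} + 2 e^{t} - 1 - 2 e^{- x} \sin{\left(t \right)} + e^{- t} e^{- x}.
Matching coefficients of the independent functions:
  [constant term]:  B = -1
  [\sqrt{x^{2} + 1} e^{x}]:  C = 2
  [e^{- t} e^{- x}]:  - B = 1
  [e^{t} e^{x}, e^{2 t} e^{x}, x^{2} e^{t} e^{x}, \sqrt{x^{2} + 1} e^{t} e^{x}, …]:  A = 2
  [e^{t} \cos{\left(t \right)}]:  - D = 2
  [e^{- x} \sin{\left(t \right)}]:  D = -2
Solving: A = 2, B = -1, C = 2, D = -2.
Check against the point condition:
  u(0, 0) = 1  ⟹  A + B + C + D = 1  ✓
Hence u(x, t) = 2 e^{x} + 2 e^{t + x} - 2 \cos{\left(t \right)} - e^{- t}.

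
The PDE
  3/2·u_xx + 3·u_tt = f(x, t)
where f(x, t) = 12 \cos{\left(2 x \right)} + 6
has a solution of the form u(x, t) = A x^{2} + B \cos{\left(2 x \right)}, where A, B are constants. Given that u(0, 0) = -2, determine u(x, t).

Substitute the ansatz u = A x^{2} + B \cos{\left(2 x \right)} into the left-hand side.
Derivatives of the ansatz:
  u_xx = 2 A - 4 B \cos{\left(2 x \right)}
  u_tt = 0
Term by term:
  3/2·u_xx = 3 A - 6 B \cos{\left(2 x \right)}
  3·u_tt = 0
So the left-hand side equals
  3 A - 6 B \cos{\left(2 x \right)}
This must equal f(x, t) = 12 \cos{\left(2 x \right)} + 6 identically.
Matching coefficients of the independent functions:
  [constant term]:  3 A = 6
  [\cos{\left(2 x \right)}]:  - 6 B = 12
Solving: A = 2, B = -2.
Check against the point condition:
  u(0, 0) = -2  ⟹  B = -2  ✓
Hence u(x, t) = 2 x^{2} - 2 \cos{\left(2 x \right)}.

Answer: u(x, t) = 2 x^{2} - 2 \cos{\left(2 x \right)}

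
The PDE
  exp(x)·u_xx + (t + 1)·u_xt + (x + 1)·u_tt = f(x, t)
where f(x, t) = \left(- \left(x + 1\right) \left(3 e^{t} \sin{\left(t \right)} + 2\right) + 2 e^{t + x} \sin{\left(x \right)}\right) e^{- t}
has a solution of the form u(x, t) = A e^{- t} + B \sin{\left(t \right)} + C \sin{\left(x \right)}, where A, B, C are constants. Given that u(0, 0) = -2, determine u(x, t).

Substitute the ansatz u = A e^{- t} + B \sin{\left(t \right)} + C \sin{\left(x \right)} into the left-hand side.
Derivatives of the ansatz:
  u_xx = - C \sin{\left(x \right)}
  u_xt = 0
  u_tt = A e^{- t} - B \sin{\left(t \right)}
Term by term:
  exp(x)·u_xx = - C e^{x} \sin{\left(x \right)}
  (t + 1)·u_xt = 0
  (x + 1)·u_tt = A x e^{- t} + A e^{- t} - B x \sin{\left(t \right)} - B \sin{\left(t \right)}
So the left-hand side equals
  A x e^{- t} + A e^{- t} - B x \sin{\left(t \right)} - B \sin{\left(t \right)} - C e^{x} \sin{\left(x \right)}
This must equal f(x, t) identically; expanded, f = - 3 x \sin{\left(t \right)} - 2 x e^{- t} + 2 e^{x} \sin{\left(x \right)} - 3 \sin{\left(t \right)} - 2 e^{- t}.
Matching coefficients of the independent functions:
  [x e^{- t}, e^{- t}]:  A = -2
  [x \sin{\left(t \right)}, \sin{\left(t \right)}]:  - B = -3
  [e^{x} \sin{\left(x \right)}]:  - C = 2
Solving: A = -2, B = 3, C = -2.
Check against the point condition:
  u(0, 0) = -2  ⟹  A = -2  ✓
Hence u(x, t) = 3 \sin{\left(t \right)} - 2 \sin{\left(x \right)} - 2 e^{- t}.

Answer: u(x, t) = 3 \sin{\left(t \right)} - 2 \sin{\left(x \right)} - 2 e^{- t}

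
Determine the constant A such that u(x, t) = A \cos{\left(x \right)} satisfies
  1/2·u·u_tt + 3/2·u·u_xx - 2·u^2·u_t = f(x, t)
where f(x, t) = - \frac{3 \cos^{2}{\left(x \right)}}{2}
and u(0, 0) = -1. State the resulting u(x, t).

Substitute the ansatz u = A \cos{\left(x \right)} into the left-hand side.
Derivatives of the ansatz:
  u_tt = 0
  u_xx = - A \cos{\left(x \right)}
  u_t = 0
Term by term:
  1/2·u·u_tt = 0
  3/2·u·u_xx = - \frac{3 A^{2} \cos^{2}{\left(x \right)}}{2}
  -2·u^2·u_t = 0
So the left-hand side equals
  - \frac{3 A^{2} \cos^{2}{\left(x \right)}}{2}
This must equal f(x, t) = - \frac{3 \cos^{2}{\left(x \right)}}{2} identically.
Matching coefficients of the independent functions:
  [\cos^{2}{\left(x \right)}]:  - \frac{3 A^{2}}{2} = - \frac{3}{2}
These equations allow (A) = (-1) or (1).
Impose the point condition(s):
  u(0, 0) = -1  ⟹  A = -1
Only A = -1 satisfies everything.
Hence u(x, t) = - \cos{\left(x \right)}.

Answer: u(x, t) = - \cos{\left(x \right)}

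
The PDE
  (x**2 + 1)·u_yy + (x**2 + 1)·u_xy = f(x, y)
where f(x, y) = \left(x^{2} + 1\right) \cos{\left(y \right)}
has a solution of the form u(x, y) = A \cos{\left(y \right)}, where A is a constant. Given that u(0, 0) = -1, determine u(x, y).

Answer: u(x, y) = - \cos{\left(y \right)}

Derivation:
Substitute the ansatz u = A \cos{\left(y \right)} into the left-hand side.
Derivatives of the ansatz:
  u_yy = - A \cos{\left(y \right)}
  u_xy = 0
Term by term:
  (x**2 + 1)·u_yy = - A x^{2} \cos{\left(y \right)} - A \cos{\left(y \right)}
  (x**2 + 1)·u_xy = 0
So the left-hand side equals
  - A x^{2} \cos{\left(y \right)} - A \cos{\left(y \right)}
This must equal f(x, y) identically; expanded, f = x^{2} \cos{\left(y \right)} + \cos{\left(y \right)}.
Matching coefficients of the independent functions:
  [x^{2} \cos{\left(y \right)}, \cos{\left(y \right)}]:  - A = 1
Solving: A = -1.
Check against the point condition:
  u(0, 0) = -1  ⟹  A = -1  ✓
Hence u(x, y) = - \cos{\left(y \right)}.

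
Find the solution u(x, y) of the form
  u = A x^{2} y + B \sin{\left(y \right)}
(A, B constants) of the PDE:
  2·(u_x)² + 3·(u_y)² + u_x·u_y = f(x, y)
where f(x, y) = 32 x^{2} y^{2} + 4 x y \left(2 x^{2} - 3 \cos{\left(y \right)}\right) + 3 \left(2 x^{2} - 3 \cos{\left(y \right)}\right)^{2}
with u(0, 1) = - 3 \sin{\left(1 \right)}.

Substitute the ansatz u = A x^{2} y + B \sin{\left(y \right)} into the left-hand side.
Derivatives of the ansatz:
  u_x = 2 A x y
  u_y = A x^{2} + B \cos{\left(y \right)}
Term by term:
  2·(u_x)² = 8 A^{2} x^{2} y^{2}
  3·(u_y)² = 3 A^{2} x^{4} + 6 A B x^{2} \cos{\left(y \right)} + 3 B^{2} \cos^{2}{\left(y \right)}
  u_x·u_y = 2 A^{2} x^{3} y + 2 A B x y \cos{\left(y \right)}
So the left-hand side equals
  3 A^{2} x^{4} + 2 A^{2} x^{3} y + 8 A^{2} x^{2} y^{2} + 6 A B x^{2} \cos{\left(y \right)} + 2 A B x y \cos{\left(y \right)} + 3 B^{2} \cos^{2}{\left(y \right)}
This must equal f(x, y) identically; expanded, f = 12 x^{4} + 8 x^{3} y + 32 x^{2} y^{2} - 36 x^{2} \cos{\left(y \right)} - 12 x y \cos{\left(y \right)} + 27 \cos^{2}{\left(y \right)}.
Matching coefficients of the independent functions:
  [x^{4}]:  3 A^{2} = 12
  [x^{2} y^{2}]:  8 A^{2} = 32
  [x^{2} \cos{\left(y \right)}]:  6 A B = -36
  [x^{3} y]:  2 A^{2} = 8
  [x y \cos{\left(y \right)}]:  2 A B = -12
  [\cos^{2}{\left(y \right)}]:  3 B^{2} = 27
These equations allow (A, B) = (-2, 3) or (2, -3).
Impose the point condition(s):
  u(0, 1) = - 3 \sin{\left(1 \right)}  ⟹  B \sin{\left(1 \right)} = - 3 \sin{\left(1 \right)}
Only A = 2, B = -3 satisfies everything.
Hence u(x, y) = 2 x^{2} y - 3 \sin{\left(y \right)}.

Answer: u(x, y) = 2 x^{2} y - 3 \sin{\left(y \right)}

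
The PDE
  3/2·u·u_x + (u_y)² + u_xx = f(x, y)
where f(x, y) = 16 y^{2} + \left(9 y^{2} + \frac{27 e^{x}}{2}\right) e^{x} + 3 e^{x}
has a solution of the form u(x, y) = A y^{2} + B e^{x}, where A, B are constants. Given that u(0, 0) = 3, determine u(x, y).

Substitute the ansatz u = A y^{2} + B e^{x} into the left-hand side.
Derivatives of the ansatz:
  u_x = B e^{x}
  u_y = 2 A y
  u_xx = B e^{x}
Term by term:
  3/2·u·u_x = \frac{3 A B y^{2} e^{x}}{2} + \frac{3 B^{2} e^{2 x}}{2}
  (u_y)² = 4 A^{2} y^{2}
  u_xx = B e^{x}
So the left-hand side equals
  4 A^{2} y^{2} + \frac{3 A B y^{2} e^{x}}{2} + \frac{3 B^{2} e^{2 x}}{2} + B e^{x}
This must equal f(x, y) = 16 y^{2} + \left(9 y^{2} + \frac{27 e^{x}}{2}\right) e^{x} + 3 e^{x} identically.
Matching coefficients of the independent functions:
  [y^{2}]:  4 A^{2} = 16
  [y^{2} e^{x}]:  \frac{3 A B}{2} = 9
  [e^{x}]:  B = 3
  [e^{2 x}]:  \frac{3 B^{2}}{2} = \frac{27}{2}
Solving: A = 2, B = 3.
Check against the point condition:
  u(0, 0) = 3  ⟹  B = 3  ✓
Hence u(x, y) = 2 y^{2} + 3 e^{x}.

Answer: u(x, y) = 2 y^{2} + 3 e^{x}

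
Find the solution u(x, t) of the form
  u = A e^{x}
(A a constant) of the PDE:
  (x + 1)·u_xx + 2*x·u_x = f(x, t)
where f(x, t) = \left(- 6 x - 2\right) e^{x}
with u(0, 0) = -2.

Substitute the ansatz u = A e^{x} into the left-hand side.
Derivatives of the ansatz:
  u_xx = A e^{x}
  u_x = A e^{x}
Term by term:
  (x + 1)·u_xx = A x e^{x} + A e^{x}
  2*x·u_x = 2 A x e^{x}
So the left-hand side equals
  3 A x e^{x} + A e^{x}
This must equal f(x, t) identically; expanded, f = - 6 x e^{x} - 2 e^{x}.
Matching coefficients of the independent functions:
  [x e^{x}]:  3 A = -6
  [e^{x}]:  A = -2
Solving: A = -2.
Check against the point condition:
  u(0, 0) = -2  ⟹  A = -2  ✓
Hence u(x, t) = - 2 e^{x}.

Answer: u(x, t) = - 2 e^{x}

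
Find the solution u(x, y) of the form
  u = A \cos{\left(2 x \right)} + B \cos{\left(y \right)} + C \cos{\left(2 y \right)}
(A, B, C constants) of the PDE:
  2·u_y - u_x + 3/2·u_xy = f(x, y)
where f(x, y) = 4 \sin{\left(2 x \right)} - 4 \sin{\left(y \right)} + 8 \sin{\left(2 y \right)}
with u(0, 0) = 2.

Substitute the ansatz u = A \cos{\left(2 x \right)} + B \cos{\left(y \right)} + C \cos{\left(2 y \right)} into the left-hand side.
Derivatives of the ansatz:
  u_y = - B \sin{\left(y \right)} - 2 C \sin{\left(2 y \right)}
  u_x = - 2 A \sin{\left(2 x \right)}
  u_xy = 0
Term by term:
  2·u_y = - 2 B \sin{\left(y \right)} - 4 C \sin{\left(2 y \right)}
  -u_x = 2 A \sin{\left(2 x \right)}
  3/2·u_xy = 0
So the left-hand side equals
  2 A \sin{\left(2 x \right)} - 2 B \sin{\left(y \right)} - 4 C \sin{\left(2 y \right)}
This must equal f(x, y) = 4 \sin{\left(2 x \right)} - 4 \sin{\left(y \right)} + 8 \sin{\left(2 y \right)} identically.
Matching coefficients of the independent functions:
  [\sin{\left(2 x \right)}]:  2 A = 4
  [\sin{\left(y \right)}]:  - 2 B = -4
  [\sin{\left(2 y \right)}]:  - 4 C = 8
Solving: A = 2, B = 2, C = -2.
Check against the point condition:
  u(0, 0) = 2  ⟹  A + B + C = 2  ✓
Hence u(x, y) = 2 \cos{\left(2 x \right)} + 2 \cos{\left(y \right)} - 2 \cos{\left(2 y \right)}.

Answer: u(x, y) = 2 \cos{\left(2 x \right)} + 2 \cos{\left(y \right)} - 2 \cos{\left(2 y \right)}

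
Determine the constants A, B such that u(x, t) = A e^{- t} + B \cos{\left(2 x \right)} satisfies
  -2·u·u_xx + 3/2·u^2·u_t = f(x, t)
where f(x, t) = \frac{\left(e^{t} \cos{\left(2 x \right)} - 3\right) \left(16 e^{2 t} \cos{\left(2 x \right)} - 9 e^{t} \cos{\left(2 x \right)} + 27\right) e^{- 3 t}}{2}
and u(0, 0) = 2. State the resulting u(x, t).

Substitute the ansatz u = A e^{- t} + B \cos{\left(2 x \right)} into the left-hand side.
Derivatives of the ansatz:
  u_xx = - 4 B \cos{\left(2 x \right)}
  u_t = - A e^{- t}
Term by term:
  -2·u·u_xx = 8 A B e^{- t} \cos{\left(2 x \right)} + 8 B^{2} \cos^{2}{\left(2 x \right)}
  3/2·u^2·u_t = - \frac{3 A^{3} e^{- 3 t}}{2} - 3 A^{2} B e^{- 2 t} \cos{\left(2 x \right)} - \frac{3 A B^{2} e^{- t} \cos^{2}{\left(2 x \right)}}{2}
So the left-hand side equals
  - \frac{3 A^{3} e^{- 3 t}}{2} - 3 A^{2} B e^{- 2 t} \cos{\left(2 x \right)} - \frac{3 A B^{2} e^{- t} \cos^{2}{\left(2 x \right)}}{2} + 8 A B e^{- t} \cos{\left(2 x \right)} + 8 B^{2} \cos^{2}{\left(2 x \right)}
This must equal f(x, t) identically; expanded, f = 8 \cos^{2}{\left(2 x \right)} - \frac{9 e^{- t} \cos^{2}{\left(2 x \right)}}{2} - 24 e^{- t} \cos{\left(2 x \right)} + 27 e^{- 2 t} \cos{\left(2 x \right)} - \frac{81 e^{- 3 t}}{2}.
Matching coefficients of the independent functions:
  [e^{- 2 t} \cos{\left(2 x \right)}]:  - 3 A^{2} B = 27
  [e^{- t} \cos{\left(2 x \right)}]:  8 A B = -24
  [e^{- t} \cos^{2}{\left(2 x \right)}]:  - \frac{3 A B^{2}}{2} = - \frac{9}{2}
  [e^{- 3 t}]:  - \frac{3 A^{3}}{2} = - \frac{81}{2}
  [\cos^{2}{\left(2 x \right)}]:  8 B^{2} = 8
Solving: A = 3, B = -1.
Check against the point condition:
  u(0, 0) = 2  ⟹  A + B = 2  ✓
Hence u(x, t) = - \cos{\left(2 x \right)} + 3 e^{- t}.

Answer: u(x, t) = - \cos{\left(2 x \right)} + 3 e^{- t}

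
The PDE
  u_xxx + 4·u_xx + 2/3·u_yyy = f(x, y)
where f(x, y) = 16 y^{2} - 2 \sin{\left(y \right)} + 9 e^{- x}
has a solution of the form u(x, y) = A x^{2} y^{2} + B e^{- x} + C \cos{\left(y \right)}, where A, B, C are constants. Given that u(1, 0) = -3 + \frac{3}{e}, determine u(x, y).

Answer: u(x, y) = 2 x^{2} y^{2} - 3 \cos{\left(y \right)} + 3 e^{- x}

Derivation:
Substitute the ansatz u = A x^{2} y^{2} + B e^{- x} + C \cos{\left(y \right)} into the left-hand side.
Derivatives of the ansatz:
  u_xxx = - B e^{- x}
  u_xx = 2 A y^{2} + B e^{- x}
  u_yyy = C \sin{\left(y \right)}
Term by term:
  u_xxx = - B e^{- x}
  4·u_xx = 8 A y^{2} + 4 B e^{- x}
  2/3·u_yyy = \frac{2 C \sin{\left(y \right)}}{3}
So the left-hand side equals
  8 A y^{2} + 3 B e^{- x} + \frac{2 C \sin{\left(y \right)}}{3}
This must equal f(x, y) = 16 y^{2} - 2 \sin{\left(y \right)} + 9 e^{- x} identically.
Matching coefficients of the independent functions:
  [y^{2}]:  8 A = 16
  [e^{- x}]:  3 B = 9
  [\sin{\left(y \right)}]:  \frac{2 C}{3} = -2
Solving: A = 2, B = 3, C = -3.
Check against the point condition:
  u(1, 0) = -3 + \frac{3}{e}  ⟹  \frac{B}{e} + C = -3 + \frac{3}{e}  ✓
Hence u(x, y) = 2 x^{2} y^{2} - 3 \cos{\left(y \right)} + 3 e^{- x}.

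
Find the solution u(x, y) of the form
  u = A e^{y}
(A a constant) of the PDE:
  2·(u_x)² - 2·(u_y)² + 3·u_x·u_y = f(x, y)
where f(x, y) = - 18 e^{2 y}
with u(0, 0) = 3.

Substitute the ansatz u = A e^{y} into the left-hand side.
Derivatives of the ansatz:
  u_x = 0
  u_y = A e^{y}
Term by term:
  2·(u_x)² = 0
  -2·(u_y)² = - 2 A^{2} e^{2 y}
  3·u_x·u_y = 0
So the left-hand side equals
  - 2 A^{2} e^{2 y}
This must equal f(x, y) = - 18 e^{2 y} identically.
Matching coefficients of the independent functions:
  [e^{2 y}]:  - 2 A^{2} = -18
These equations allow (A) = (-3) or (3).
Impose the point condition(s):
  u(0, 0) = 3  ⟹  A = 3
Only A = 3 satisfies everything.
Hence u(x, y) = 3 e^{y}.

Answer: u(x, y) = 3 e^{y}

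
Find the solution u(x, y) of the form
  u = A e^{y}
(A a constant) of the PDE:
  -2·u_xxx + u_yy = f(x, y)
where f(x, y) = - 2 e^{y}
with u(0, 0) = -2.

Substitute the ansatz u = A e^{y} into the left-hand side.
Derivatives of the ansatz:
  u_xxx = 0
  u_yy = A e^{y}
Term by term:
  -2·u_xxx = 0
  u_yy = A e^{y}
So the left-hand side equals
  A e^{y}
This must equal f(x, y) = - 2 e^{y} identically.
Matching coefficients of the independent functions:
  [e^{y}]:  A = -2
Solving: A = -2.
Check against the point condition:
  u(0, 0) = -2  ⟹  A = -2  ✓
Hence u(x, y) = - 2 e^{y}.

Answer: u(x, y) = - 2 e^{y}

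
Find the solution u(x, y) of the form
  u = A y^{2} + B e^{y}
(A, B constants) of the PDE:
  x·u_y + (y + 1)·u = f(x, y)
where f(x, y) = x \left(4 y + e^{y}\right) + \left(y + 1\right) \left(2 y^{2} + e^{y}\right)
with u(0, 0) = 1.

Substitute the ansatz u = A y^{2} + B e^{y} into the left-hand side.
Derivatives of the ansatz:
  u_y = 2 A y + B e^{y}
Term by term:
  x·u_y = 2 A x y + B x e^{y}
  (y + 1)·u = A y^{3} + A y^{2} + B y e^{y} + B e^{y}
So the left-hand side equals
  2 A x y + A y^{3} + A y^{2} + B x e^{y} + B y e^{y} + B e^{y}
This must equal f(x, y) identically; expanded, f = 4 x y + x e^{y} + 2 y^{3} + 2 y^{2} + y e^{y} + e^{y}.
Matching coefficients of the independent functions:
  [y^{2}, y^{3}]:  A = 2
  [x y]:  2 A = 4
  [x e^{y}, y e^{y}, e^{y}]:  B = 1
Solving: A = 2, B = 1.
Check against the point condition:
  u(0, 0) = 1  ⟹  B = 1  ✓
Hence u(x, y) = 2 y^{2} + e^{y}.

Answer: u(x, y) = 2 y^{2} + e^{y}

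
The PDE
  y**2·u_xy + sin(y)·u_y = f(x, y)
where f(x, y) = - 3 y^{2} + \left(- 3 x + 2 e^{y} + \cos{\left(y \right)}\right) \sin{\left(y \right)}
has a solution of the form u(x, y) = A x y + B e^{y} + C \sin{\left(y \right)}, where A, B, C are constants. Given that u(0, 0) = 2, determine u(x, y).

Substitute the ansatz u = A x y + B e^{y} + C \sin{\left(y \right)} into the left-hand side.
Derivatives of the ansatz:
  u_xy = A
  u_y = A x + B e^{y} + C \cos{\left(y \right)}
Term by term:
  y**2·u_xy = A y^{2}
  sin(y)·u_y = A x \sin{\left(y \right)} + B e^{y} \sin{\left(y \right)} + C \sin{\left(y \right)} \cos{\left(y \right)}
So the left-hand side equals
  A x \sin{\left(y \right)} + A y^{2} + B e^{y} \sin{\left(y \right)} + C \sin{\left(y \right)} \cos{\left(y \right)}
This must equal f(x, y) identically; expanded, f = - 3 x \sin{\left(y \right)} - 3 y^{2} + 2 e^{y} \sin{\left(y \right)} + \sin{\left(y \right)} \cos{\left(y \right)}.
Matching coefficients of the independent functions:
  [y^{2}, x \sin{\left(y \right)}]:  A = -3
  [e^{y} \sin{\left(y \right)}]:  B = 2
  [\sin{\left(y \right)} \cos{\left(y \right)}]:  C = 1
Solving: A = -3, B = 2, C = 1.
Check against the point condition:
  u(0, 0) = 2  ⟹  B = 2  ✓
Hence u(x, y) = - 3 x y + 2 e^{y} + \sin{\left(y \right)}.

Answer: u(x, y) = - 3 x y + 2 e^{y} + \sin{\left(y \right)}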